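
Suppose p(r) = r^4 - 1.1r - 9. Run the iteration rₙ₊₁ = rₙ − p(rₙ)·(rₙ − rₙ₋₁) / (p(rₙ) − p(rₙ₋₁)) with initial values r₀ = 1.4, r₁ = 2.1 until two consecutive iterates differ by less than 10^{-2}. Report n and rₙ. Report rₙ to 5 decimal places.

p(1.4) = -6.6984000, p(2.1) = 8.1381000
r₂ = 2.1000000 − 8.1381000·(0.7000000)/(14.8365000) = 1.7160368;  |Δ| = 0.3839632
p(1.7160368) = -2.2158977
r₃ = 1.7160368 − (-2.2158977)·(-0.3839632)/(-10.3539977) = 1.7982102;  |Δ| = 0.0821734
p(1.7982102) = -0.5221215
r₄ = 1.7982102 − (-0.5221215)·(0.0821734)/(1.6937762) = 1.8235409;  |Δ| = 0.0253307
p(1.8235409) = 0.0517339
r₅ = 1.8235409 − 0.0517339·(0.0253307)/(0.5738554) = 1.8212573;  |Δ| = 0.0022836
|r₅ − r₄| = 0.0022836 < 10^{-2}

n = 5, rₙ = 1.82126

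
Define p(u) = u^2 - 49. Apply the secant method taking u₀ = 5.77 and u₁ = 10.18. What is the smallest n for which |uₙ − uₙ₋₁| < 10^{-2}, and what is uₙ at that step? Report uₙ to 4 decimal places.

n = 5, uₙ = 7.0000

p(5.77) = -15.707100, p(10.18) = 54.632400
u₂ = 10.180000 − 54.632400·(4.410000)/(70.339500) = 6.754771;  |Δ| = 3.425229
p(6.754771) = -3.373067
u₃ = 6.754771 − (-3.373067)·(-3.425229)/(-58.005467) = 6.953951;  |Δ| = 0.199180
p(6.953951) = -0.642564
u₄ = 6.953951 − (-0.642564)·(0.199180)/(2.730502) = 7.000824;  |Δ| = 0.046873
p(7.000824) = 0.011533
u₅ = 7.000824 − 0.011533·(0.046873)/(0.654097) = 6.999997;  |Δ| = 0.000826
|u₅ − u₄| = 0.000826 < 10^{-2}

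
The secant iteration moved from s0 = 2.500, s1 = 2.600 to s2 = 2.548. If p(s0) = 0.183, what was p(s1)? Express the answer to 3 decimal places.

The secant line through (2.500, 0.183) and (2.600, p(s1)) crosses zero at s2 = 2.548.
So (2.500, 0.183), (2.600, p(s1)), (2.548, 0) are collinear:
p(s1) = 0.183 · (2.600 − 2.548) / (2.500 − 2.548) = 0.183 · (0.05200)/(-0.04800) = -0.19825

-0.198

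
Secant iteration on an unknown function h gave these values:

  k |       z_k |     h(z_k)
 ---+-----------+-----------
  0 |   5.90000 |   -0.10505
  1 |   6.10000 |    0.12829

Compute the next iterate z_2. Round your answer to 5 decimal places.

z_2 = 6.10000 − 0.12829·(6.10000 − 5.90000) / (0.12829 − (-0.10505))
   = 6.10000 − (0.0256580)/(0.2333400) = 5.9900403

5.99004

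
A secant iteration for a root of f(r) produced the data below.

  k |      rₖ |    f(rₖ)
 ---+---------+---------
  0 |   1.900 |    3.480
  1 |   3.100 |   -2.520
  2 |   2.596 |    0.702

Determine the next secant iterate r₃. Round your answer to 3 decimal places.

r₃ = 2.596 − 0.702·(2.596 − 3.100) / (0.702 − (-2.520))
   = 2.596 − (-0.35381)/(3.22200) = 2.70581

2.706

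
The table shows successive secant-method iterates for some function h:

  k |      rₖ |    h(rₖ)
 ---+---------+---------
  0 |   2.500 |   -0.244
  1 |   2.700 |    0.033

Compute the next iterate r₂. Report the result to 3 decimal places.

r₂ = 2.700 − 0.033·(2.700 − 2.500) / (0.033 − (-0.244))
   = 2.700 − (0.00660)/(0.27700) = 2.67617

2.676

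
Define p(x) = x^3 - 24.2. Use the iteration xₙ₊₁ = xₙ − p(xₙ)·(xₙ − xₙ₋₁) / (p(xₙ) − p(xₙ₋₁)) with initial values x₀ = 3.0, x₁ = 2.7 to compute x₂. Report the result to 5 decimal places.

p(3.0) = 2.8000000, p(2.7) = -4.5170000
x₂ = 2.7000000 − (-4.5170000)·(2.7000000 − 3.0000000) / (-4.5170000 − 2.8000000) = 2.7000000 − (1.3551000)/(-7.3170000) = 2.8851989

2.88520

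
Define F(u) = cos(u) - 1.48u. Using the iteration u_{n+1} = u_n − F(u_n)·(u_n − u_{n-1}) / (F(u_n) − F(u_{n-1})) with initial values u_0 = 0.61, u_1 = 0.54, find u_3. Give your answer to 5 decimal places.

F(0.61) = -0.0831520, F(0.54) = 0.0585087
u_2 = 0.5400000 − 0.0585087·(0.5400000 − 0.6100000) / (0.0585087 − (-0.0831520)) = 0.5400000 − (-0.0040956)/(0.1416607) = 0.5689114
F(0.5689114) = 0.0004991
u_3 = 0.5689114 − 0.0004991·(0.5689114 − 0.5400000) / (0.0004991 − 0.0585087) = 0.5689114 − (0.0000144)/(-0.0580096) = 0.5691601

0.56916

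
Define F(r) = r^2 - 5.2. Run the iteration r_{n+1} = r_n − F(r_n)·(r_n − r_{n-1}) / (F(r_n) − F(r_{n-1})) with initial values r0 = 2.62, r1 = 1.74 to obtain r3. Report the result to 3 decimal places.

2.286

F(2.62) = 1.66440, F(1.74) = -2.17240
r2 = 1.74000 − (-2.17240)·(1.74000 − 2.62000) / (-2.17240 − 1.66440) = 1.74000 − (1.91171)/(-3.83680) = 2.23826
F(2.23826) = -0.19021
r3 = 2.23826 − (-0.19021)·(2.23826 − 1.74000) / (-0.19021 − (-2.17240)) = 2.23826 − (-0.09477)/(1.98219) = 2.28607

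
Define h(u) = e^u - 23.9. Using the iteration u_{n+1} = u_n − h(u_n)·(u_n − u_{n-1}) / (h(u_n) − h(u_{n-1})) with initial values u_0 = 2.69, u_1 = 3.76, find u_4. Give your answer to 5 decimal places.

h(2.69) = -9.1683241, h(3.76) = 19.0484260
u_2 = 3.7600000 − 19.0484260·(3.7600000 − 2.6900000) / (19.0484260 − (-9.1683241)) = 3.7600000 − (20.3818158)/(28.2167501) = 3.0376696
h(3.0376696) = -3.0434172
u_3 = 3.0376696 − (-3.0434172)·(3.0376696 − 3.7600000) / (-3.0434172 − 19.0484260) = 3.0376696 − (2.1983527)/(-22.0918432) = 3.1371793
h(3.1371793) = -0.8612099
u_4 = 3.1371793 − (-0.8612099)·(3.1371793 − 3.0376696) / (-0.8612099 − (-3.0434172)) = 3.1371793 − (-0.0856987)/(2.1822073) = 3.1764509

3.17645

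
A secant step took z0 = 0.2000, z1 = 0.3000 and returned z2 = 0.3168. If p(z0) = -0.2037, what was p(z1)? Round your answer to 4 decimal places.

-0.0293

The secant line through (0.2000, -0.2037) and (0.3000, p(z1)) crosses zero at z2 = 0.3168.
So (0.2000, -0.2037), (0.3000, p(z1)), (0.3168, 0) are collinear:
p(z1) = -0.2037 · (0.3000 − 0.3168) / (0.2000 − 0.3168) = -0.2037 · (-0.016800)/(-0.116800) = -0.029299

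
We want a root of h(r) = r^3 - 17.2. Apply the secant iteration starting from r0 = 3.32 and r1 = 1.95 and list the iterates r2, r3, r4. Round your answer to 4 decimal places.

h(3.32) = 19.394368, h(1.95) = -9.785125
r2 = 1.950000 − (-9.785125)·(1.950000 − 3.320000) / (-9.785125 − 19.394368) = 1.950000 − (13.405621)/(-29.179493) = 2.409419
h(2.409419) = -3.212595
r3 = 2.409419 − (-3.212595)·(2.409419 − 1.950000) / (-3.212595 − (-9.785125)) = 2.409419 − (-1.475928)/(6.572530) = 2.633979
h(2.633979) = 1.074148
r4 = 2.633979 − 1.074148·(2.633979 − 2.409419) / (1.074148 − (-3.212595)) = 2.633979 − (0.241211)/(4.286743) = 2.577710

2.4094, 2.6340, 2.5777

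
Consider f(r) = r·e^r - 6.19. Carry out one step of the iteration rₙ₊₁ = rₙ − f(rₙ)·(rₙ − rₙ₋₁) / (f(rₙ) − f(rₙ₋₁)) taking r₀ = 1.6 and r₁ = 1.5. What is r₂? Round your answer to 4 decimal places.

f(1.6) = 1.734852, f(1.5) = 0.532534
r₂ = 1.500000 − 0.532534·(1.500000 − 1.600000) / (0.532534 − 1.734852) = 1.500000 − (-0.053253)/(-1.202318) = 1.455708

1.4557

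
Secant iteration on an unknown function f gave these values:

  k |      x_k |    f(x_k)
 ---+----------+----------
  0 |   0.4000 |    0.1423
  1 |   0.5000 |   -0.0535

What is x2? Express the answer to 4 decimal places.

0.4727

x2 = 0.5000 − (-0.0535)·(0.5000 − 0.4000) / (-0.0535 − 0.1423)
   = 0.5000 − (-0.005350)/(-0.195800) = 0.472676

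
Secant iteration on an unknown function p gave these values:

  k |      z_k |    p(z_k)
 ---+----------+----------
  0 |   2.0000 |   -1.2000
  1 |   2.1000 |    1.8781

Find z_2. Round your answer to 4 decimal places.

2.0390

z_2 = 2.1000 − 1.8781·(2.1000 − 2.0000) / (1.8781 − (-1.2000))
   = 2.1000 − (0.187810)/(3.078100) = 2.038985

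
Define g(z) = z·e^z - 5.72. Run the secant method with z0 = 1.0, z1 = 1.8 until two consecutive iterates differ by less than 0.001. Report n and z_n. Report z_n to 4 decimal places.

n = 6, z_n = 1.4044

g(1.0) = -3.001718, g(1.8) = 5.169365
z2 = 1.800000 − 5.169365·(0.800000)/(8.171084) = 1.293887;  |Δ| = 0.506113
g(1.293887) = -1.001279
z3 = 1.293887 − (-1.001279)·(-0.506113)/(-6.170645) = 1.376011;  |Δ| = 0.082124
g(1.376011) = -0.272263
z4 = 1.376011 − (-0.272263)·(0.082124)/(0.729016) = 1.406682;  |Δ| = 0.030671
g(1.406682) = 0.022621
z5 = 1.406682 − 0.022621·(0.030671)/(0.294884) = 1.404329;  |Δ| = 0.002353
g(1.404329) = -0.000457
z6 = 1.404329 − (-0.000457)·(-0.002353)/(-0.023078) = 1.404376;  |Δ| = 0.000047
|z6 − z5| = 0.000047 < 0.001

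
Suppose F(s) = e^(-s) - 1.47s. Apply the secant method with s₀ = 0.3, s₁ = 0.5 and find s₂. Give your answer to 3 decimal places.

0.440

F(0.3) = 0.29982, F(0.5) = -0.12847
s₂ = 0.50000 − (-0.12847)·(0.50000 − 0.30000) / (-0.12847 − 0.29982) = 0.50000 − (-0.02569)/(-0.42829) = 0.44001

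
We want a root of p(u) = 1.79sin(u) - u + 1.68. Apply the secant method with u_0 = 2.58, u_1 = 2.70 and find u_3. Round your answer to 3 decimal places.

p(2.58) = 0.05324, p(2.70) = -0.25499
u_2 = 2.70000 − (-0.25499)·(2.70000 − 2.58000) / (-0.25499 − 0.05324) = 2.70000 − (-0.03060)/(-0.30823) = 2.60073
p(2.60073) = 0.00091
u_3 = 2.60073 − 0.00091·(2.60073 − 2.70000) / (0.00091 − (-0.25499)) = 2.60073 − (-0.00009)/(0.25590) = 2.60108

2.601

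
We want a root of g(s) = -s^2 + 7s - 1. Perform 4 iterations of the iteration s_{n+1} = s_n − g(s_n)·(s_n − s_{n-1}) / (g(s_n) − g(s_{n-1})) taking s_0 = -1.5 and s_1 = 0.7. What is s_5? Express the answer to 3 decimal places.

g(-1.5) = -13.75000, g(0.7) = 3.41000
s_2 = 0.70000 − 3.41000·(0.70000 − (-1.50000)) / (3.41000 − (-13.75000)) = 0.70000 − (7.50200)/(17.16000) = 0.26282
g(0.26282) = 0.77067
s_3 = 0.26282 − 0.77067·(0.26282 − 0.70000) / (0.77067 − 3.41000) = 0.26282 − (-0.33692)/(-2.63933) = 0.13517
g(0.13517) = -0.07210
s_4 = 0.13517 − (-0.07210)·(0.13517 − 0.26282) / (-0.07210 − 0.77067) = 0.13517 − (0.00920)/(-0.84277) = 0.14609
g(0.14609) = 0.00127
s_5 = 0.14609 − 0.00127·(0.14609 − 0.13517) / (0.00127 − (-0.07210)) = 0.14609 − (0.00001)/(0.07338) = 0.14590

0.146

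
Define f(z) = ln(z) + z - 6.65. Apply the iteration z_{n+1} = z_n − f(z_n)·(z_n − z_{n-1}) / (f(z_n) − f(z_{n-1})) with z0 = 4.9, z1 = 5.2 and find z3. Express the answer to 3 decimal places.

f(4.9) = -0.16076, f(5.2) = 0.19866
z2 = 5.20000 − 0.19866·(5.20000 − 4.90000) / (0.19866 − (-0.16076)) = 5.20000 − (0.05960)/(0.35942) = 5.03419
f(5.03419) = 0.00044
z3 = 5.03419 − 0.00044·(5.03419 − 5.20000) / (0.00044 − 0.19866) = 5.03419 − (-0.00007)/(-0.19822) = 5.03382

5.034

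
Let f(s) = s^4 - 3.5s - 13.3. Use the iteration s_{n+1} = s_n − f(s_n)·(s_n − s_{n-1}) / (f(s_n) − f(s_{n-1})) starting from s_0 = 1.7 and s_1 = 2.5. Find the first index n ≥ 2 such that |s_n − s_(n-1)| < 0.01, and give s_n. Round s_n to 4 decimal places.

n = 5, s_n = 2.1348

f(1.7) = -10.897900, f(2.5) = 17.012500
s_2 = 2.500000 − 17.012500·(0.800000)/(27.910400) = 2.012368;  |Δ| = 0.487632
f(2.012368) = -3.943821
s_3 = 2.012368 − (-3.943821)·(-0.487632)/(-20.956321) = 2.104137;  |Δ| = 0.091769
f(2.104137) = -1.062683
s_4 = 2.104137 − (-1.062683)·(0.091769)/(2.881139) = 2.137985;  |Δ| = 0.033848
f(2.137985) = 0.110903
s_5 = 2.137985 − 0.110903·(0.033848)/(1.173586) = 2.134786;  |Δ| = 0.003199
|s_5 − s_4| = 0.003199 < 0.01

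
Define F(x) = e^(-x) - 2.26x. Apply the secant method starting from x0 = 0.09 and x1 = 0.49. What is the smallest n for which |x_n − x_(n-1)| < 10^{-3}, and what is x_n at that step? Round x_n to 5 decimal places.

F(0.09) = 0.7105312, F(0.49) = -0.4947736
x2 = 0.4900000 − (-0.4947736)·(0.4000000)/(-1.2053048) = 0.3258013;  |Δ| = 0.1641987
F(0.3258013) = -0.0143624
x3 = 0.3258013 − (-0.0143624)·(-0.1641987)/(0.4804112) = 0.3208924;  |Δ| = 0.0049089
F(0.3208924) = 0.0002844
x4 = 0.3208924 − 0.0002844·(-0.0049089)/(0.0146468) = 0.3209877;  |Δ| = 0.0000953
|x4 − x3| = 0.0000953 < 10^{-3}

n = 4, x_n = 0.32099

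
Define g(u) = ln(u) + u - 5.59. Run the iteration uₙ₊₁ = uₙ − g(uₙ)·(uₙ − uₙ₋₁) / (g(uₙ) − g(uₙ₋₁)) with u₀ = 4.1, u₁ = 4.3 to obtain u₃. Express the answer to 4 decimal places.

4.1636

g(4.1) = -0.079013, g(4.3) = 0.168615
u₂ = 4.300000 − 0.168615·(4.300000 − 4.100000) / (0.168615 − (-0.079013)) = 4.300000 − (0.033723)/(0.247628) = 4.163816
g(4.163816) = 0.000248
u₃ = 4.163816 − 0.000248·(4.163816 − 4.300000) / (0.000248 − 0.168615) = 4.163816 − (-0.000034)/(-0.168367) = 4.163615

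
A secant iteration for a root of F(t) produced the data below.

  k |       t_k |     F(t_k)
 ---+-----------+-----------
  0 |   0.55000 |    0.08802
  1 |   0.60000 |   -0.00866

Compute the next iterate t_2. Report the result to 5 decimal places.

t_2 = 0.60000 − (-0.00866)·(0.60000 − 0.55000) / (-0.00866 − 0.08802)
   = 0.60000 − (-0.0004330)/(-0.0966800) = 0.5955213

0.59552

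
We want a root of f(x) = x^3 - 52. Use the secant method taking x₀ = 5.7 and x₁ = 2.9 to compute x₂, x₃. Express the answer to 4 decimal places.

3.3808, 3.8314

f(5.7) = 133.193000, f(2.9) = -27.611000
x₂ = 2.900000 − (-27.611000)·(2.900000 − 5.700000) / (-27.611000 − 133.193000) = 2.900000 − (77.310800)/(-160.804000) = 3.380777
f(3.380777) = -13.358905
x₃ = 3.380777 − (-13.358905)·(3.380777 − 2.900000) / (-13.358905 − (-27.611000)) = 3.380777 − (-6.422649)/(14.252095) = 3.831423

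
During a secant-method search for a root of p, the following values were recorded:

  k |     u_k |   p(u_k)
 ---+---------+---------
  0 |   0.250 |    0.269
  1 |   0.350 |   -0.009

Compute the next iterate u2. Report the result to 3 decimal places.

0.347

u2 = 0.350 − (-0.009)·(0.350 − 0.250) / (-0.009 − 0.269)
   = 0.350 − (-0.00090)/(-0.27800) = 0.34676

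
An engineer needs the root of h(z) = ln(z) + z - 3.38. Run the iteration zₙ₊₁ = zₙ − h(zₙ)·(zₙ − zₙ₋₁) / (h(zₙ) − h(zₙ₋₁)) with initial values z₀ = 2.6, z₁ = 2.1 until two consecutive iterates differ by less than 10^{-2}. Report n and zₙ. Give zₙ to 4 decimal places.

n = 3, zₙ = 2.4742

h(2.6) = 0.175511, h(2.1) = -0.538063
z₂ = 2.100000 − (-0.538063)·(-0.500000)/(-0.713574) = 2.477019;  |Δ| = 0.377019
h(2.477019) = 0.004075
z₃ = 2.477019 − 0.004075·(0.377019)/(0.542138) = 2.474185;  |Δ| = 0.002834
|z₃ − z₂| = 0.002834 < 10^{-2}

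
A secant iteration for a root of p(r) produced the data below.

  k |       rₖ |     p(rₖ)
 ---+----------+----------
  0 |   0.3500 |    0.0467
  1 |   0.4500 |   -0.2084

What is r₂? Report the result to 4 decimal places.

0.3683

r₂ = 0.4500 − (-0.2084)·(0.4500 − 0.3500) / (-0.2084 − 0.0467)
   = 0.4500 − (-0.020840)/(-0.255100) = 0.368307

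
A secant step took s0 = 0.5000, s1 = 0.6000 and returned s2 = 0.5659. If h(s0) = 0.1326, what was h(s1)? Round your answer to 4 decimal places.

The secant line through (0.5000, 0.1326) and (0.6000, h(s1)) crosses zero at s2 = 0.5659.
So (0.5000, 0.1326), (0.6000, h(s1)), (0.5659, 0) are collinear:
h(s1) = 0.1326 · (0.6000 − 0.5659) / (0.5000 − 0.5659) = 0.1326 · (0.034100)/(-0.065900) = -0.068614

-0.0686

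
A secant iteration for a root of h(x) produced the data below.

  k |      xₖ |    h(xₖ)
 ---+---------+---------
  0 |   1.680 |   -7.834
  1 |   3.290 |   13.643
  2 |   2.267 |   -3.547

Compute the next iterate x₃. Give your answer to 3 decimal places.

2.478

x₃ = 2.267 − (-3.547)·(2.267 − 3.290) / (-3.547 − 13.643)
   = 2.267 − (3.62858)/(-17.19000) = 2.47809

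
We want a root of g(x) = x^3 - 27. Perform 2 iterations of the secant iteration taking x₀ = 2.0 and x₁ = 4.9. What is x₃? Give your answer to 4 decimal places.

g(2.0) = -19.000000, g(4.9) = 90.649000
x₂ = 4.900000 − 90.649000·(4.900000 − 2.000000) / (90.649000 − (-19.000000)) = 4.900000 − (262.882100)/(109.649000) = 2.502513
g(2.502513) = -11.327842
x₃ = 2.502513 − (-11.327842)·(2.502513 − 4.900000) / (-11.327842 − 90.649000) = 2.502513 − (27.158359)/(-101.976842) = 2.768831

2.7688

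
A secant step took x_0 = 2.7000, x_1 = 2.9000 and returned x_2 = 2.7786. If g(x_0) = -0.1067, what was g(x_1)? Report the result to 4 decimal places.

0.1648

The secant line through (2.7000, -0.1067) and (2.9000, g(x_1)) crosses zero at x_2 = 2.7786.
So (2.7000, -0.1067), (2.9000, g(x_1)), (2.7786, 0) are collinear:
g(x_1) = -0.1067 · (2.9000 − 2.7786) / (2.7000 − 2.7786) = -0.1067 · (0.121400)/(-0.078600) = 0.164801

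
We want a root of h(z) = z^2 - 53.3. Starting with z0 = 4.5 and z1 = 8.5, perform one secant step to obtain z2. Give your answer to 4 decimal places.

h(4.5) = -33.050000, h(8.5) = 18.950000
z2 = 8.500000 − 18.950000·(8.500000 − 4.500000) / (18.950000 − (-33.050000)) = 8.500000 − (75.800000)/(52.000000) = 7.042308

7.0423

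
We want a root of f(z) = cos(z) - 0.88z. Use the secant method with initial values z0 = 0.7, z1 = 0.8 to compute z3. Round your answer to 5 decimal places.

f(0.7) = 0.1488422, f(0.8) = -0.0072933
z2 = 0.8000000 − (-0.0072933)·(0.8000000 − 0.7000000) / (-0.0072933 − 0.1488422) = 0.8000000 − (-0.0007293)/(-0.1561355) = 0.7953289
f(0.7953289) = 0.0001606
z3 = 0.7953289 − 0.0001606·(0.7953289 − 0.8000000) / (0.0001606 − (-0.0072933)) = 0.7953289 − (-0.0000007)/(0.0074538) = 0.7954295

0.79543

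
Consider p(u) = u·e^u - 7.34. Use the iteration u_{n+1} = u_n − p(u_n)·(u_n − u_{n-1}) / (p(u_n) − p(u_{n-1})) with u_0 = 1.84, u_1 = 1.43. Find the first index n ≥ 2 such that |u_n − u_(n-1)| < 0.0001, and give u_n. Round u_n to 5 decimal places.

p(1.84) = 4.2456304, p(1.43) = -1.3644602
u_2 = 1.4300000 − (-1.3644602)·(-0.4100000)/(-5.6100906) = 1.5297183;  |Δ| = 0.0997183
p(1.5297183) = -0.2774803
u_3 = 1.5297183 − (-0.2774803)·(0.0997183)/(1.0869799) = 1.5551740;  |Δ| = 0.0254557
p(1.5551740) = 0.0251651
u_4 = 1.5551740 − 0.0251651·(0.0254557)/(0.3026453) = 1.5530574;  |Δ| = 0.0021167
p(1.5530574) = -0.0004110
u_5 = 1.5530574 − (-0.0004110)·(-0.0021167)/(-0.0255761) = 1.5530914;  |Δ| = 0.0000340
|u_5 − u_4| = 0.0000340 < 0.0001

n = 5, u_n = 1.55309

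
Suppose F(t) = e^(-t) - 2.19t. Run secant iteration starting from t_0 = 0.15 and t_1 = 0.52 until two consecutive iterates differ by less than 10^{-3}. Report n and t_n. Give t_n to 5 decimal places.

F(0.15) = 0.5322080, F(0.52) = -0.5442795
t_2 = 0.5200000 − (-0.5442795)·(0.3700000)/(-1.0764874) = 0.3329255;  |Δ| = 0.1870745
F(0.3329255) = -0.0122831
t_3 = 0.3329255 − (-0.0122831)·(-0.1870745)/(0.5319963) = 0.3286061;  |Δ| = 0.0043193
F(0.3286061) = 0.0002791
t_4 = 0.3286061 − 0.0002791·(-0.0043193)/(0.0125622) = 0.3287021;  |Δ| = 0.0000960
|t_4 − t_3| = 0.0000960 < 10^{-3}

n = 4, t_n = 0.32870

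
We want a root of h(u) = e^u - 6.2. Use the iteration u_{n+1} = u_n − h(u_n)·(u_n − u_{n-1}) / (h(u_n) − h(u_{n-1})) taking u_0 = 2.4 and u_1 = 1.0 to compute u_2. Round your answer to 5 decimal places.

1.58693

h(2.4) = 4.8231764, h(1.0) = -3.4817182
u_2 = 1.0000000 − (-3.4817182)·(1.0000000 − 2.4000000) / (-3.4817182 − 4.8231764) = 1.0000000 − (4.8744054)/(-8.3048946) = 1.5869316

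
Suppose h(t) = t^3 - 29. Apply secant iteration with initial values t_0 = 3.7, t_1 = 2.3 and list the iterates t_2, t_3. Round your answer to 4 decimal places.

2.9123, 3.1223

h(3.7) = 21.653000, h(2.3) = -16.833000
t_2 = 2.300000 − (-16.833000)·(2.300000 − 3.700000) / (-16.833000 − 21.653000) = 2.300000 − (23.566200)/(-38.486000) = 2.912332
h(2.912332) = -4.298545
t_3 = 2.912332 − (-4.298545)·(2.912332 − 2.300000) / (-4.298545 − (-16.833000)) = 2.912332 − (-2.632136)/(12.534455) = 3.122324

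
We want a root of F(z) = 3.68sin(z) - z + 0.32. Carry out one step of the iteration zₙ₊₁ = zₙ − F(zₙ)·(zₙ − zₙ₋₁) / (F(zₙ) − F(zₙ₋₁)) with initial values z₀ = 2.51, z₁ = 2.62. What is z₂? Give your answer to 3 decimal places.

2.506

F(2.51) = -0.01721, F(2.62) = -0.46640
z₂ = 2.62000 − (-0.46640)·(2.62000 − 2.51000) / (-0.46640 − (-0.01721)) = 2.62000 − (-0.05130)/(-0.44918) = 2.50578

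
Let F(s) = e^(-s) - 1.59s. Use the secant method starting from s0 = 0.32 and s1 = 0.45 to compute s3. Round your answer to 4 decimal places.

0.4152

F(0.32) = 0.217349, F(0.45) = -0.077872
s2 = 0.450000 − (-0.077872)·(0.450000 − 0.320000) / (-0.077872 − 0.217349) = 0.450000 − (-0.010123)/(-0.295221) = 0.415709
F(0.415709) = -0.001106
s3 = 0.415709 − (-0.001106)·(0.415709 − 0.450000) / (-0.001106 − (-0.077872)) = 0.415709 − (0.000038)/(0.076766) = 0.415215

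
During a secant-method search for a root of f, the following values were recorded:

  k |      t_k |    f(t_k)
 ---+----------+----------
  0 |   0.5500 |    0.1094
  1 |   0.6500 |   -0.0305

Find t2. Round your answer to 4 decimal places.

0.6282

t2 = 0.6500 − (-0.0305)·(0.6500 − 0.5500) / (-0.0305 − 0.1094)
   = 0.6500 − (-0.003050)/(-0.139900) = 0.628199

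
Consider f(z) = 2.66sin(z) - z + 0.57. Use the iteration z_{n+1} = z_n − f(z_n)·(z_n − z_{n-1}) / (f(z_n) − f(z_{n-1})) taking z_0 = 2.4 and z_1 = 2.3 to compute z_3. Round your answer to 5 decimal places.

2.38874

f(2.4) = -0.0332679, f(2.3) = 0.2535759
z_2 = 2.3000000 − 0.2535759·(2.3000000 − 2.4000000) / (0.2535759 − (-0.0332679)) = 2.3000000 − (-0.0253576)/(0.2868438) = 2.3884021
f(2.3884021) = 0.0009576
z_3 = 2.3884021 − 0.0009576·(2.3884021 − 2.3000000) / (0.0009576 − 0.2535759) = 2.3884021 − (0.0000847)/(-0.2526183) = 2.3887372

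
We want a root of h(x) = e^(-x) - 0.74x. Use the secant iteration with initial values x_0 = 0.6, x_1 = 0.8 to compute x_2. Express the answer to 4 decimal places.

h(0.6) = 0.104812, h(0.8) = -0.142671
x_2 = 0.800000 − (-0.142671)·(0.800000 − 0.600000) / (-0.142671 − 0.104812) = 0.800000 − (-0.028534)/(-0.247483) = 0.684702

0.6847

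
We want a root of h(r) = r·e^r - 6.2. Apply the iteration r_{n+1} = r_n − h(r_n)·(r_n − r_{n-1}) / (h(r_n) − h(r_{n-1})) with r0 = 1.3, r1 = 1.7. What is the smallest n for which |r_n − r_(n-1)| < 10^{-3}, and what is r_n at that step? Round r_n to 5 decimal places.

h(1.3) = -1.4299143, h(1.7) = 3.1057106
r2 = 1.7000000 − 3.1057106·(0.4000000)/(4.5356249) = 1.4261052;  |Δ| = 0.2738948
h(1.4261052) = -0.2639007
r3 = 1.4261052 − (-0.2639007)·(-0.2738948)/(-3.3696113) = 1.4475560;  |Δ| = 0.0214509
h(1.4475560) = -0.0439665
r4 = 1.4475560 − (-0.0439665)·(0.0214509)/(0.2199342) = 1.4518442;  |Δ| = 0.0042882
h(1.4518442) = 0.0008032
r5 = 1.4518442 − 0.0008032·(0.0042882)/(0.0447697) = 1.4517673;  |Δ| = 0.0000769
|r5 − r4| = 0.0000769 < 10^{-3}

n = 5, r_n = 1.45177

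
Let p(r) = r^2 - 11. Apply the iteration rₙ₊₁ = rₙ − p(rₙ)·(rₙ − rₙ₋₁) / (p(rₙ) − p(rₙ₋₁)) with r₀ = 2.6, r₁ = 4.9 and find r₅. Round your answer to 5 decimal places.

p(2.6) = -4.2400000, p(4.9) = 13.0100000
r₂ = 4.9000000 − 13.0100000·(4.9000000 − 2.6000000) / (13.0100000 − (-4.2400000)) = 4.9000000 − (29.9230000)/(17.2500000) = 3.1653333
p(3.1653333) = -0.9806649
r₃ = 3.1653333 − (-0.9806649)·(3.1653333 − 4.9000000) / (-0.9806649 − 13.0100000) = 3.1653333 − (1.7011267)/(-13.9906649) = 3.2869235
p(3.2869235) = -0.1961342
r₄ = 3.2869235 − (-0.1961342)·(3.2869235 − 3.1653333) / (-0.1961342 − (-0.9806649)) = 3.2869235 − (-0.0238480)/(0.7845307) = 3.3173212
p(3.3173212) = 0.0046201
r₅ = 3.3173212 − 0.0046201·(3.3173212 − 3.2869235) / (0.0046201 − (-0.1961342)) = 3.3173212 − (0.0001404)/(0.2007543) = 3.3166217

3.31662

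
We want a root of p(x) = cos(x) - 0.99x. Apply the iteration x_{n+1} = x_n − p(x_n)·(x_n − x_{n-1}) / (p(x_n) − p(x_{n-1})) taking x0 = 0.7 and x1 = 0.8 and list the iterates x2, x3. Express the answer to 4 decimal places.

p(0.7) = 0.071842, p(0.8) = -0.095293
x2 = 0.800000 − (-0.095293)·(0.800000 − 0.700000) / (-0.095293 − 0.071842) = 0.800000 − (-0.009529)/(-0.167135) = 0.742984
p(0.742984) = 0.000898
x3 = 0.742984 − 0.000898·(0.742984 − 0.800000) / (0.000898 − (-0.095293)) = 0.742984 − (-0.000051)/(0.096192) = 0.743517

0.7430, 0.7435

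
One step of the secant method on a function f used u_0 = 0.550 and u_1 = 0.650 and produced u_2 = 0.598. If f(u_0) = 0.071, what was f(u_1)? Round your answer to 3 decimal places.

The secant line through (0.550, 0.071) and (0.650, f(u_1)) crosses zero at u_2 = 0.598.
So (0.550, 0.071), (0.650, f(u_1)), (0.598, 0) are collinear:
f(u_1) = 0.071 · (0.650 − 0.598) / (0.550 − 0.598) = 0.071 · (0.05200)/(-0.04800) = -0.07692

-0.077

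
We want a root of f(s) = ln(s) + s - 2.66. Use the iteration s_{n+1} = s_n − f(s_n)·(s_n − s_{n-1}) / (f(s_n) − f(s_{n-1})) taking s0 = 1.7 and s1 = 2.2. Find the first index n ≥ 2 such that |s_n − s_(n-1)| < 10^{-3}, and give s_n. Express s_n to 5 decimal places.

f(1.7) = -0.4293717, f(2.2) = 0.3284574
s2 = 2.2000000 − 0.3284574·(0.5000000)/(0.7578291) = 1.9832906;  |Δ| = 0.2167094
f(1.9832906) = 0.0080480
s3 = 1.9832906 − 0.0080480·(-0.2167094)/(-0.3204094) = 1.9778473;  |Δ| = 0.0054433
f(1.9778473) = -0.0001436
s4 = 1.9778473 − (-0.0001436)·(-0.0054433)/(-0.0081916) = 1.9779428;  |Δ| = 0.0000954
|s4 − s3| = 0.0000954 < 10^{-3}

n = 4, s_n = 1.97794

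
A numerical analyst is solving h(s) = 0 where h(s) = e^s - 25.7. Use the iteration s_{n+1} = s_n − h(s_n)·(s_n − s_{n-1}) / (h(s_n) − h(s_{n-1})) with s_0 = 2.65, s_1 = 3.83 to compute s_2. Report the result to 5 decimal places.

h(2.65) = -11.5459614, h(3.83) = 20.3625382
s_2 = 3.8300000 − 20.3625382·(3.8300000 − 2.6500000) / (20.3625382 − (-11.5459614)) = 3.8300000 − (24.0277951)/(31.9084996) = 3.0769782

3.07698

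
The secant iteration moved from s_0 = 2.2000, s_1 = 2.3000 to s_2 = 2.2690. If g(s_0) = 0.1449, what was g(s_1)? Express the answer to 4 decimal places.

The secant line through (2.2000, 0.1449) and (2.3000, g(s_1)) crosses zero at s_2 = 2.2690.
So (2.2000, 0.1449), (2.3000, g(s_1)), (2.2690, 0) are collinear:
g(s_1) = 0.1449 · (2.3000 − 2.2690) / (2.2000 − 2.2690) = 0.1449 · (0.031000)/(-0.069000) = -0.065100

-0.0651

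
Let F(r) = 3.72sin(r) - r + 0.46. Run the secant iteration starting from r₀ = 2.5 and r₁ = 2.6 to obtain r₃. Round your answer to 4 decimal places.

2.5462

F(2.5) = 0.186316, F(2.6) = -0.222335
r₂ = 2.600000 − (-0.222335)·(2.600000 − 2.500000) / (-0.222335 − 0.186316) = 2.600000 − (-0.022233)/(-0.408651) = 2.545593
F(2.545593) = 0.002578
r₃ = 2.545593 − 0.002578·(2.545593 − 2.600000) / (0.002578 − (-0.222335)) = 2.545593 − (-0.000140)/(0.224913) = 2.546217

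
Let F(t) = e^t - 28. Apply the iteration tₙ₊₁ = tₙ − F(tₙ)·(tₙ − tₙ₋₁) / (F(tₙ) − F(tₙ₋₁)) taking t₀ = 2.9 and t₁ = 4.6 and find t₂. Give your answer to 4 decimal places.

F(2.9) = -9.825855, F(4.6) = 71.484316
t₂ = 4.600000 − 71.484316·(4.600000 − 2.900000) / (71.484316 − (-9.825855)) = 4.600000 − (121.523337)/(81.310170) = 3.105435

3.1054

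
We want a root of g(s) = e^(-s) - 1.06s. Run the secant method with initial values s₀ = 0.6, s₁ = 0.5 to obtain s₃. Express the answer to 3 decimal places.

0.546

g(0.6) = -0.08719, g(0.5) = 0.07653
s₂ = 0.50000 − 0.07653·(0.50000 − 0.60000) / (0.07653 − (-0.08719)) = 0.50000 − (-0.00765)/(0.16372) = 0.54675
g(0.54675) = -0.00072
s₃ = 0.54675 − (-0.00072)·(0.54675 − 0.50000) / (-0.00072 − 0.07653) = 0.54675 − (-0.00003)/(-0.07725) = 0.54631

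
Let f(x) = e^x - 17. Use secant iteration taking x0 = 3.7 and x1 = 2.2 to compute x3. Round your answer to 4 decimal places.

f(3.7) = 23.447304, f(2.2) = -7.974987
x2 = 2.200000 − (-7.974987)·(2.200000 − 3.700000) / (-7.974987 − 23.447304) = 2.200000 − (11.962480)/(-31.422291) = 2.580700
f(2.580700) = -3.793615
x3 = 2.580700 − (-3.793615)·(2.580700 − 2.200000) / (-3.793615 − (-7.974987)) = 2.580700 − (-1.444231)/(4.181372) = 2.926097

2.9261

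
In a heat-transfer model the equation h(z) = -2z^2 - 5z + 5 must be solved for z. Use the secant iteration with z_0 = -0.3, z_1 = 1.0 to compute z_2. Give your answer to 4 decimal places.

h(-0.3) = 6.320000, h(1.0) = -2.000000
z_2 = 1.000000 − (-2.000000)·(1.000000 − (-0.300000)) / (-2.000000 − 6.320000) = 1.000000 − (-2.600000)/(-8.320000) = 0.687500

0.6875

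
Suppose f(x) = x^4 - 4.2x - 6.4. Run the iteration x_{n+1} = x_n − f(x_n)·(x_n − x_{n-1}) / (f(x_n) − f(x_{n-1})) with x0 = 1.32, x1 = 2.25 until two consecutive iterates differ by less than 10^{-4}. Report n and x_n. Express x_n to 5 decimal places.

n = 7, x_n = 1.95512

f(1.32) = -8.9080422, f(2.25) = 9.7789062
x2 = 2.2500000 − 9.7789062·(0.9300000)/(18.6869485) = 1.7633297;  |Δ| = 0.4866703
f(1.7633297) = -4.1380415
x3 = 1.7633297 − (-4.1380415)·(-0.4866703)/(-13.9169478) = 1.9080354;  |Δ| = 0.1447057
f(1.9080354) = -1.1597865
x4 = 1.9080354 − (-1.1597865)·(0.1447057)/(2.9782550) = 1.9643865;  |Δ| = 0.0563510
f(1.9643865) = 0.2400234
x5 = 1.9643865 − 0.2400234·(0.0563510)/(1.3998099) = 1.9547240;  |Δ| = 0.0096624
f(1.9547240) = -0.0102126
x6 = 1.9547240 − (-0.0102126)·(-0.0096624)/(-0.2502359) = 1.9551184;  |Δ| = 0.0003943
f(1.9551184) = -0.0000841
x7 = 1.9551184 − (-0.0000841)·(0.0003943)/(0.0101285) = 1.9551216;  |Δ| = 0.0000033
|x7 − x6| = 0.0000033 < 10^{-4}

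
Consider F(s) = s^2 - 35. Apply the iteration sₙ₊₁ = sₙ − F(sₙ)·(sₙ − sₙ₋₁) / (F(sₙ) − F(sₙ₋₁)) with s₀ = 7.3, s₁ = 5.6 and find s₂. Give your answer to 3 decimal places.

F(7.3) = 18.29000, F(5.6) = -3.64000
s₂ = 5.60000 − (-3.64000)·(5.60000 − 7.30000) / (-3.64000 − 18.29000) = 5.60000 − (6.18800)/(-21.93000) = 5.88217

5.882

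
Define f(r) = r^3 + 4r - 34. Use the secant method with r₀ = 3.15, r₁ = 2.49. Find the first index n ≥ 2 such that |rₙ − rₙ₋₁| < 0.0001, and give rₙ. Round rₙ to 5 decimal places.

f(3.15) = 9.8558750, f(2.49) = -8.6017510
r₂ = 2.4900000 − (-8.6017510)·(-0.6600000)/(-18.4576260) = 2.7975778;  |Δ| = 0.3075778
f(2.7975778) = -0.9146102
r₃ = 2.7975778 − (-0.9146102)·(0.3075778)/(7.6871408) = 2.8341732;  |Δ| = 0.0365954
f(2.8341732) = 0.1022946
r₄ = 2.8341732 − 0.1022946·(0.0365954)/(1.0169048) = 2.8304919;  |Δ| = 0.0036813
f(2.8304919) = -0.0010253
r₅ = 2.8304919 − (-0.0010253)·(-0.0036813)/(-0.1033200) = 2.8305284;  |Δ| = 0.0000365
|r₅ − r₄| = 0.0000365 < 0.0001

n = 5, rₙ = 2.83053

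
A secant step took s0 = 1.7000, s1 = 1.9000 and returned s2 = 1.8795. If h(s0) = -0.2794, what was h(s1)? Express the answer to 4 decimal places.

0.0319

The secant line through (1.7000, -0.2794) and (1.9000, h(s1)) crosses zero at s2 = 1.8795.
So (1.7000, -0.2794), (1.9000, h(s1)), (1.8795, 0) are collinear:
h(s1) = -0.2794 · (1.9000 − 1.8795) / (1.7000 − 1.8795) = -0.2794 · (0.020500)/(-0.179500) = 0.031909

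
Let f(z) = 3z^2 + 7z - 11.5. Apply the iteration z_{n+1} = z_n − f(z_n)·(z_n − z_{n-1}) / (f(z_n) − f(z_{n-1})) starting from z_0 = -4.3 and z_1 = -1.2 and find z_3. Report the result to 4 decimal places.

f(-4.3) = 13.870000, f(-1.2) = -15.580000
z_2 = -1.200000 − (-15.580000)·(-1.200000 − (-4.300000)) / (-15.580000 − 13.870000) = -1.200000 − (-48.298000)/(-29.450000) = -2.840000
f(-2.840000) = -7.183200
z_3 = -2.840000 − (-7.183200)·(-2.840000 − (-1.200000)) / (-7.183200 − (-15.580000)) = -2.840000 − (11.780448)/(8.396800) = -4.242969

-4.2430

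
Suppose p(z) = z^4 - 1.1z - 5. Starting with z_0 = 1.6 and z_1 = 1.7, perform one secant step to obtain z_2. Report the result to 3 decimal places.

p(1.6) = -0.20640, p(1.7) = 1.48210
z_2 = 1.70000 − 1.48210·(1.70000 − 1.60000) / (1.48210 − (-0.20640)) = 1.70000 − (0.14821)/(1.68850) = 1.61222

1.612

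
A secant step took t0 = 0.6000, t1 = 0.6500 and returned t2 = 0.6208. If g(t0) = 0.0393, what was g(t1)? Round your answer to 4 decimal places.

The secant line through (0.6000, 0.0393) and (0.6500, g(t1)) crosses zero at t2 = 0.6208.
So (0.6000, 0.0393), (0.6500, g(t1)), (0.6208, 0) are collinear:
g(t1) = 0.0393 · (0.6500 − 0.6208) / (0.6000 − 0.6208) = 0.0393 · (0.029200)/(-0.020800) = -0.055171

-0.0552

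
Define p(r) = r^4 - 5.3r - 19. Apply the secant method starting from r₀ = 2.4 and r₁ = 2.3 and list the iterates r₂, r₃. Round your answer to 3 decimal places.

p(2.4) = 1.45760, p(2.3) = -3.20590
r₂ = 2.30000 − (-3.20590)·(2.30000 − 2.40000) / (-3.20590 − 1.45760) = 2.30000 − (0.32059)/(-4.66350) = 2.36874
p(2.36874) = -0.07158
r₃ = 2.36874 − (-0.07158)·(2.36874 − 2.30000) / (-0.07158 − (-3.20590)) = 2.36874 − (-0.00492)/(3.13432) = 2.37031

2.369, 2.370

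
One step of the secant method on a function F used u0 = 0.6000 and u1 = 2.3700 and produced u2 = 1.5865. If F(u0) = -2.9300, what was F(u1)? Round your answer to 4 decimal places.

2.3271

The secant line through (0.6000, -2.9300) and (2.3700, F(u1)) crosses zero at u2 = 1.5865.
So (0.6000, -2.9300), (2.3700, F(u1)), (1.5865, 0) are collinear:
F(u1) = -2.9300 · (2.3700 − 1.5865) / (0.6000 − 1.5865) = -2.9300 · (0.783500)/(-0.986500) = 2.327070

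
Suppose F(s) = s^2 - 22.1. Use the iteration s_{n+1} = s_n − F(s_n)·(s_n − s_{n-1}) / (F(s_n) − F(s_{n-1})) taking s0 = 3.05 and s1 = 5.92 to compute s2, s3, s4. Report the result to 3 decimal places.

4.477, 4.675, 4.702

F(3.05) = -12.79750, F(5.92) = 12.94640
s2 = 5.92000 − 12.94640·(5.92000 − 3.05000) / (12.94640 − (-12.79750)) = 5.92000 − (37.15617)/(25.74390) = 4.47670
F(4.47670) = -2.05916
s3 = 4.47670 − (-2.05916)·(4.47670 − 5.92000) / (-2.05916 − 12.94640) = 4.47670 − (2.97198)/(-15.00556) = 4.67476
F(4.67476) = -0.24663
s4 = 4.67476 − (-0.24663)·(4.67476 − 4.47670) / (-0.24663 − (-2.05916)) = 4.67476 − (-0.04885)/(1.81253) = 4.70171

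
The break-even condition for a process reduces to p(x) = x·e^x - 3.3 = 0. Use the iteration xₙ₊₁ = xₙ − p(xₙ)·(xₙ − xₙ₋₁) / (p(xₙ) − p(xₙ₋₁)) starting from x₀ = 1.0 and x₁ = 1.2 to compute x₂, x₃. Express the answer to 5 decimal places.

p(1.0) = -0.5817182, p(1.2) = 0.6841403
x₂ = 1.2000000 − 0.6841403·(1.2000000 − 1.0000000) / (0.6841403 − (-0.5817182)) = 1.2000000 − (0.1368281)/(1.2658585) = 1.0919089
p(1.0919089) = -0.0461585
x₃ = 1.0919089 − (-0.0461585)·(1.0919089 − 1.2000000) / (-0.0461585 − 0.6841403) = 1.0919089 − (0.0049893)/(-0.7302988) = 1.0987408

1.09191, 1.09874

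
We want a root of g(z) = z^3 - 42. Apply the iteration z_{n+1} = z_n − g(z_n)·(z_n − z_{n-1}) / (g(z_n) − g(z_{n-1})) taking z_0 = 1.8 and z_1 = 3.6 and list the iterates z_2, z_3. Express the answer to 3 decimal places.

3.395, 3.473

g(1.8) = -36.16800, g(3.6) = 4.65600
z_2 = 3.60000 − 4.65600·(3.60000 − 1.80000) / (4.65600 − (-36.16800)) = 3.60000 − (8.38080)/(40.82400) = 3.39471
g(3.39471) = -2.87921
z_3 = 3.39471 − (-2.87921)·(3.39471 − 3.60000) / (-2.87921 − 4.65600) = 3.39471 − (0.59108)/(-7.53521) = 3.47315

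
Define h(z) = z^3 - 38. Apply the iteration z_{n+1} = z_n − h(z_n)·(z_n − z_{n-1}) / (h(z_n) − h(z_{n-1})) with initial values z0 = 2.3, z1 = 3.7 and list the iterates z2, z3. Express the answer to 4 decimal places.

3.2397, 3.3502

h(2.3) = -25.833000, h(3.7) = 12.653000
z2 = 3.700000 − 12.653000·(3.700000 − 2.300000) / (12.653000 − (-25.833000)) = 3.700000 − (17.714200)/(38.486000) = 3.239724
h(3.239724) = -3.996482
z3 = 3.239724 − (-3.996482)·(3.239724 − 3.700000) / (-3.996482 − 12.653000) = 3.239724 − (1.839487)/(-16.649482) = 3.350207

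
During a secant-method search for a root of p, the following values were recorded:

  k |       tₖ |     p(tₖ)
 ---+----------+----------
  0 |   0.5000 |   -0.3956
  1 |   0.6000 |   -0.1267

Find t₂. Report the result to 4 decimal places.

0.6471

t₂ = 0.6000 − (-0.1267)·(0.6000 − 0.5000) / (-0.1267 − (-0.3956))
   = 0.6000 − (-0.012670)/(0.268900) = 0.647118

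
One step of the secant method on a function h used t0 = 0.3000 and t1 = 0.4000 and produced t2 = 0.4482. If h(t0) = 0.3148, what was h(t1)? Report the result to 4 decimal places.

The secant line through (0.3000, 0.3148) and (0.4000, h(t1)) crosses zero at t2 = 0.4482.
So (0.3000, 0.3148), (0.4000, h(t1)), (0.4482, 0) are collinear:
h(t1) = 0.3148 · (0.4000 − 0.4482) / (0.3000 − 0.4482) = 0.3148 · (-0.048200)/(-0.148200) = 0.102384

0.1024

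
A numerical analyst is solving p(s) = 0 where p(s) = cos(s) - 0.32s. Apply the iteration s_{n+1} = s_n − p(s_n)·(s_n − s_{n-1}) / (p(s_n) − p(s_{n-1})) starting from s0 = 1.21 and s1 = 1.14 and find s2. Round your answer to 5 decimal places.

p(1.21) = -0.0341806, p(1.14) = 0.0527945
s2 = 1.1400000 − 0.0527945·(1.1400000 − 1.2100000) / (0.0527945 − (-0.0341806)) = 1.1400000 − (-0.0036956)/(0.0869751) = 1.1824905

1.18249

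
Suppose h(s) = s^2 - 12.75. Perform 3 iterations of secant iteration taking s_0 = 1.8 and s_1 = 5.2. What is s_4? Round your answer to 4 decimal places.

3.5757

h(1.8) = -9.510000, h(5.2) = 14.290000
s_2 = 5.200000 − 14.290000·(5.200000 − 1.800000) / (14.290000 − (-9.510000)) = 5.200000 − (48.586000)/(23.800000) = 3.158571
h(3.158571) = -2.773427
s_3 = 3.158571 − (-2.773427)·(3.158571 − 5.200000) / (-2.773427 − 14.290000) = 3.158571 − (5.661752)/(-17.063427) = 3.490378
h(3.490378) = -0.567263
s_4 = 3.490378 − (-0.567263)·(3.490378 − 3.158571) / (-0.567263 − (-2.773427)) = 3.490378 − (-0.188222)/(2.206163) = 3.575694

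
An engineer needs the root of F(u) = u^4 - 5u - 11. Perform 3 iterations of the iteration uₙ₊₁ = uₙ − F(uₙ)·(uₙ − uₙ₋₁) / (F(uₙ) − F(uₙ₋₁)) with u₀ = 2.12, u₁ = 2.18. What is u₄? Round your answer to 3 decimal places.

F(2.12) = -1.40037, F(2.18) = 0.68531
u₂ = 2.18000 − 0.68531·(2.18000 − 2.12000) / (0.68531 − (-1.40037)) = 2.18000 − (0.04112)/(2.08567) = 2.16029
F(2.16029) = -0.02210
u₃ = 2.16029 − (-0.02210)·(2.16029 − 2.18000) / (-0.02210 − 0.68531) = 2.16029 − (0.00044)/(-0.70740) = 2.16090
F(2.16090) = -0.00033
u₄ = 2.16090 − (-0.00033)·(2.16090 − 2.16029) / (-0.00033 − (-0.02210)) = 2.16090 − (0.00000)/(0.02177) = 2.16091

2.161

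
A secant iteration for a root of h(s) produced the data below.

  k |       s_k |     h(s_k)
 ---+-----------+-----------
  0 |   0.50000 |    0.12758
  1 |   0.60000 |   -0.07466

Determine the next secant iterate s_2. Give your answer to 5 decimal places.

0.56308

s_2 = 0.60000 − (-0.07466)·(0.60000 − 0.50000) / (-0.07466 − 0.12758)
   = 0.60000 − (-0.0074660)/(-0.2022400) = 0.5630835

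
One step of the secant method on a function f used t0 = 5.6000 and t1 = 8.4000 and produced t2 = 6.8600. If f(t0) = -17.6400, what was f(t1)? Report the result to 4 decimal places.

21.5600

The secant line through (5.6000, -17.6400) and (8.4000, f(t1)) crosses zero at t2 = 6.8600.
So (5.6000, -17.6400), (8.4000, f(t1)), (6.8600, 0) are collinear:
f(t1) = -17.6400 · (8.4000 − 6.8600) / (5.6000 − 6.8600) = -17.6400 · (1.540000)/(-1.260000) = 21.560000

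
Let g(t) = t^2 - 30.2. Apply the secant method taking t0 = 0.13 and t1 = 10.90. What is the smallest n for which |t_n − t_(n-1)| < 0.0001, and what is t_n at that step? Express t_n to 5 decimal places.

n = 8, t_n = 5.49545

g(0.13) = -30.1831000, g(10.90) = 88.6100000
t2 = 10.9000000 − 88.6100000·(10.7700000)/(118.7931000) = 2.8664551;  |Δ| = 8.0335449
g(2.8664551) = -21.9834350
t3 = 2.8664551 − (-21.9834350)·(-8.0335449)/(-110.5934350) = 4.4633393;  |Δ| = 1.5968842
g(4.4633393) = -10.2786019
t4 = 4.4633393 − (-10.2786019)·(1.5968842)/(11.7048332) = 5.8656436;  |Δ| = 1.4023042
g(5.8656436) = 4.2057747
t5 = 5.8656436 − 4.2057747·(1.4023042)/(14.4843766) = 5.4584617;  |Δ| = 0.4071819
g(5.4584617) = -0.4051958
t6 = 5.4584617 − (-0.4051958)·(-0.4071819)/(-4.6109705) = 5.4942434;  |Δ| = 0.0357817
g(5.4942434) = -0.0132893
t7 = 5.4942434 − (-0.0132893)·(0.0357817)/(0.3919065) = 5.4954567;  |Δ| = 0.0012133
g(5.4954567) = 0.0000449
t8 = 5.4954567 − 0.0000449·(0.0012133)/(0.0133342) = 5.4954527;  |Δ| = 0.0000041
|t8 − t7| = 0.0000041 < 0.0001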